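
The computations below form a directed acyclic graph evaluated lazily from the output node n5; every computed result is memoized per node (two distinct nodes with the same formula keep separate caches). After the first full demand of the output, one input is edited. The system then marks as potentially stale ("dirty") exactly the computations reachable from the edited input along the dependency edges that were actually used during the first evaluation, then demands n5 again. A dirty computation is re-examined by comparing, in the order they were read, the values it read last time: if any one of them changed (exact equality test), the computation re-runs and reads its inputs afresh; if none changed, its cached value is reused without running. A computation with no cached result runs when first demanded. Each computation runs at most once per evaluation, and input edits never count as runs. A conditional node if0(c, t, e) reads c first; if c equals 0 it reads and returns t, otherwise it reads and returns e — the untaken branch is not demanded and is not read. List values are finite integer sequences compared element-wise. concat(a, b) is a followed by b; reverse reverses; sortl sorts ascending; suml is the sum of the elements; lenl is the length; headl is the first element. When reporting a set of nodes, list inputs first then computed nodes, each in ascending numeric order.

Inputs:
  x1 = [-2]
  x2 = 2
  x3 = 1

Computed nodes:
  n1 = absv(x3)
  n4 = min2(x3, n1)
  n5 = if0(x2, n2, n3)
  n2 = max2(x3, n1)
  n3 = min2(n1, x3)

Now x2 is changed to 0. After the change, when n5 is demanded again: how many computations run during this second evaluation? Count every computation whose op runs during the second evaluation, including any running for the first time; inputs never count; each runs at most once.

First demand of the output computes:
  n1 = absv(1) = 1
  n3 = min2(1, 1) = 1
  n5 = if0(x2=2 -> else branch n3) = 1

After the edit, cleaning proceeds:
  n2: had never run; runs now, result 1.
  n5: a read changed (x2 2->0) — executes, giving 1 — identical to its old value.

Note the branch switch — n2 had no cache and runs now for the first time.

2 computations run: n2, n5.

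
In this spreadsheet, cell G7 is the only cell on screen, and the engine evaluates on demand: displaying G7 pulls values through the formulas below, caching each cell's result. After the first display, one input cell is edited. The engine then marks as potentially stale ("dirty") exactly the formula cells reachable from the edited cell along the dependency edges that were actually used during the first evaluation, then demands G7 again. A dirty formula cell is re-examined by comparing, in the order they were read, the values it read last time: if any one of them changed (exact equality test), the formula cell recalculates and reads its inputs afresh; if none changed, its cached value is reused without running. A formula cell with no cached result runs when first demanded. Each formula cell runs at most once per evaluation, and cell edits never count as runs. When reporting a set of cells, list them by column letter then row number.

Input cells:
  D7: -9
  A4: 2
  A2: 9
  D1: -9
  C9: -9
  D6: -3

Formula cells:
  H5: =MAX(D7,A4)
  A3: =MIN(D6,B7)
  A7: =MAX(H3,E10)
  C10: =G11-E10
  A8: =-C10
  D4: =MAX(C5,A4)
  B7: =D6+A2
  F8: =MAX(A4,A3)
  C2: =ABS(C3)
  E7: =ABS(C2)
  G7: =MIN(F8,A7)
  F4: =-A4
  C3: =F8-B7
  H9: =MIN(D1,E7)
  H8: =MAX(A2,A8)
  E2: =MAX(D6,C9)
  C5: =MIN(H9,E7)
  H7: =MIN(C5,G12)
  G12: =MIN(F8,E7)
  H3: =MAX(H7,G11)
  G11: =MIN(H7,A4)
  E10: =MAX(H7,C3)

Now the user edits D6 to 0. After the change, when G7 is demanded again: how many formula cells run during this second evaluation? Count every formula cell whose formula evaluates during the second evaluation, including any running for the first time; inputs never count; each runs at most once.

Run set: A3, A7, B7, C2, C3, C5, E7, E10, F8, G7, G12, H9 (12 run).
The important point: at H7 every value read last time is unchanged, so the dirty flag clears without a run.

Initial pass — values computed on the first demand:
  B7 = -3 + 9 = 6
  A3 = MIN(-3, 6) = -3
  F8 = MAX(2, -3) = 2
  C3 = 2 - 6 = -4
  C2 = ABS(-4) = 4
  E7 = ABS(4) = 4
  G12 = MIN(2, 4) = 2
  H9 = MIN(-9, 4) = -9
  C5 = MIN(-9, 4) = -9
  H7 = MIN(-9, 2) = -9
  E10 = MAX(-9, -4) = -4
  G11 = MIN(-9, 2) = -9
  H3 = MAX(-9, -9) = -9
  A7 = MAX(-9, -4) = -4
  G7 = MIN(2, -4) = -4

Second demand — change propagation:
  B7: re-runs because D6 -3->0; new result 9.
  A3: re-runs because D6 -3->0; B7 6->9; new result 0.
  F8: re-runs because A3 -3->0; new result 2 (unchanged).
  C3: re-runs because B7 6->9; new result -7.
  C2: re-runs because C3 -4->-7; new result 7.
  E7: re-runs because C2 4->7; new result 7.
  G12: re-runs because E7 4->7; new result 2 (unchanged).
  H9: re-runs because E7 4->7; new result -9 (unchanged).
  C5: re-runs because E7 4->7; new result -9 (unchanged).
  H7: re-examined; everything it read last time is the same (C5 unchanged, G12 unchanged) — cache -9 kept, no run.
  E10: re-runs because C3 -4->-7; new result -7.
  G11: re-examined; everything it read last time is the same (H7 unchanged, A4 unchanged) — cache -9 kept, no run.
  H3: re-examined; everything it read last time is the same (H7 unchanged, G11 unchanged) — cache -9 kept, no run.
  A7: re-runs because E10 -4->-7; new result -7.
  G7: re-runs because A7 -4->-7; new result -7.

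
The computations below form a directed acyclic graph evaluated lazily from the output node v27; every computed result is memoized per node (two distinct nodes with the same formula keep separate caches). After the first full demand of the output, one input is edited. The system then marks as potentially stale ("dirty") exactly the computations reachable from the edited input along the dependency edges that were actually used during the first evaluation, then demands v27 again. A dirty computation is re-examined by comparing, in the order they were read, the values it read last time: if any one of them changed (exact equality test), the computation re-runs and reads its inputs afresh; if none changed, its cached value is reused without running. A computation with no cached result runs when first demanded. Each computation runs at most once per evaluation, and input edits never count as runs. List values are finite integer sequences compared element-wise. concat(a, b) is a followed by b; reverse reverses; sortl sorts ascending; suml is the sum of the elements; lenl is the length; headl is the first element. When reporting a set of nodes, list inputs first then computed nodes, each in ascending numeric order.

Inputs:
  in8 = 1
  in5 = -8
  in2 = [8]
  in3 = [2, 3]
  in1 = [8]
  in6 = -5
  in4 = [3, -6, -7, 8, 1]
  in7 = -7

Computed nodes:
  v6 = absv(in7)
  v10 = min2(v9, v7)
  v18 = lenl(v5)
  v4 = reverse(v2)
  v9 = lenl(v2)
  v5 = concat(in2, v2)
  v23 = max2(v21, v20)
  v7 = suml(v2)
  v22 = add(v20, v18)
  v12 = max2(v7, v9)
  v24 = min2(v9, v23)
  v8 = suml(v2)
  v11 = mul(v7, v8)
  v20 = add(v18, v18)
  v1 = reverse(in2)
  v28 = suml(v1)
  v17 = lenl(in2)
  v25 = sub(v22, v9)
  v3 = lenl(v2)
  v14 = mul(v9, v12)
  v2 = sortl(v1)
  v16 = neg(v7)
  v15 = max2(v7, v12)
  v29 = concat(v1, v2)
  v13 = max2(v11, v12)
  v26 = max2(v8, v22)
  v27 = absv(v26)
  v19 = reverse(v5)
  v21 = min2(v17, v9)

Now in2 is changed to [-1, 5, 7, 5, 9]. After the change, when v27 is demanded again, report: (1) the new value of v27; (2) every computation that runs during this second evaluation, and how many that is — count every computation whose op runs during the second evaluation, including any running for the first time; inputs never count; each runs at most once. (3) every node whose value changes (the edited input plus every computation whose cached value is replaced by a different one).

Demanding v27 again yields 30.
9 computations run: v1, v2, v5, v8, v18, v20, v22, v26, v27.
The nodes whose values change: in2, v1, v2, v5, v8, v18, v20, v22, v26, v27.

First demand of the output computes:
  v1 = reverse([8]) = [8]
  v2 = sortl([8]) = [8]
  v5 = concat([8], [8]) = [8, 8]
  v8 = suml([8]) = 8
  v18 = lenl([8, 8]) = 2
  v20 = add(2, 2) = 4
  v22 = add(4, 2) = 6
  v26 = max2(8, 6) = 8
  v27 = absv(8) = 8

After the edit, cleaning proceeds:
  v1: a read changed (in2 [8]->[-1, 5, 7, 5, 9]) — executes, giving [9, 5, 7, 5, -1].
  v2: a read changed (v1 [8]->[9, 5, 7, 5, -1]) — executes, giving [-1, 5, 5, 7, 9].
  v5: a read changed (in2 [8]->[-1, 5, 7, 5, 9]; v2 [8]->[-1, 5, 5, 7, 9]) — executes, giving [-1, 5, 7, 5, 9, -1, 5, 5, 7, 9].
  v8: a read changed (v2 [8]->[-1, 5, 5, 7, 9]) — executes, giving 25.
  v18: a read changed (v5 [8, 8]->[-1, 5, 7, 5, 9, -1, 5, 5, 7, 9]) — executes, giving 10.
  v20: a read changed (v18 2->10; v18 2->10) — executes, giving 20.
  v22: a read changed (v20 4->20; v18 2->10) — executes, giving 30.
  v26: a read changed (v8 8->25; v22 6->30) — executes, giving 30.
  v27: a read changed (v26 8->30) — executes, giving 30.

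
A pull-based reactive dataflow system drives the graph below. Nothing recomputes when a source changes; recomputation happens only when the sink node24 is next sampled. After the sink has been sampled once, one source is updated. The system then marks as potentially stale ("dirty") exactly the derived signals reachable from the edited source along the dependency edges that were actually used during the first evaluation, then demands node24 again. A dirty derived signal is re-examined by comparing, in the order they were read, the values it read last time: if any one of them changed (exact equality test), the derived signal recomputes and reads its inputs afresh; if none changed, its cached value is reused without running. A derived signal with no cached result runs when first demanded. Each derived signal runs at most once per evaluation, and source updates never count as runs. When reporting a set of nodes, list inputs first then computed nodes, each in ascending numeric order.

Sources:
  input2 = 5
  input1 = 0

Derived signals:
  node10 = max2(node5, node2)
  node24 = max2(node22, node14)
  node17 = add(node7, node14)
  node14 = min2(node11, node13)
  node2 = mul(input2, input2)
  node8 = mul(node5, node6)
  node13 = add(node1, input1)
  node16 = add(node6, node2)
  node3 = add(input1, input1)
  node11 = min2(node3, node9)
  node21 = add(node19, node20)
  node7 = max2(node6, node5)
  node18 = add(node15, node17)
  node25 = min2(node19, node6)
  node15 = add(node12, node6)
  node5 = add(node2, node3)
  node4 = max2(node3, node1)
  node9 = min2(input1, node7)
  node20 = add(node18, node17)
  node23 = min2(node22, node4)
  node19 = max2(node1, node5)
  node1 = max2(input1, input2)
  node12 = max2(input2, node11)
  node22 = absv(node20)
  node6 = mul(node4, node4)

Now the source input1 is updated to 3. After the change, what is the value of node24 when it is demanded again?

First evaluation (everything demanded from the output):
  node1 = max2(0, 5) = 5
  node2 = mul(5, 5) = 25
  node3 = add(0, 0) = 0
  node4 = max2(0, 5) = 5
  node5 = add(25, 0) = 25
  node6 = mul(5, 5) = 25
  node7 = max2(25, 25) = 25
  node9 = min2(0, 25) = 0
  node11 = min2(0, 0) = 0
  node12 = max2(5, 0) = 5
  node13 = add(5, 0) = 5
  node14 = min2(0, 5) = 0
  node15 = add(5, 25) = 30
  node17 = add(25, 0) = 25
  node18 = add(30, 25) = 55
  node20 = add(55, 25) = 80
  node22 = absv(80) = 80
  node24 = max2(80, 0) = 80

Propagation after the edit:
  node1: runs — input1 0->3; result 5 (same value as before).
  node3: runs — input1 0->3; input1 0->3; result 6.
  node4: runs — node3 0->6; result 6.
  node5: runs — node3 0->6; result 31.
  node6: runs — node4 5->6; node4 5->6; result 36.
  node7: runs — node6 25->36; node5 25->31; result 36.
  node9: runs — input1 0->3; node7 25->36; result 3.
  node11: runs — node3 0->6; node9 0->3; result 3.
  node12: runs — node11 0->3; result 5 (same value as before).
  node13: runs — input1 0->3; result 8.
  node14: runs — node11 0->3; node13 5->8; result 3.
  node15: runs — node6 25->36; result 41.
  node17: runs — node7 25->36; node14 0->3; result 39.
  node18: runs — node15 30->41; node17 25->39; result 80.
  node20: runs — node18 55->80; node17 25->39; result 119.
  node22: runs — node20 80->119; result 119.
  node24: runs — node22 80->119; node14 0->3; result 119.

New value of node24: 119.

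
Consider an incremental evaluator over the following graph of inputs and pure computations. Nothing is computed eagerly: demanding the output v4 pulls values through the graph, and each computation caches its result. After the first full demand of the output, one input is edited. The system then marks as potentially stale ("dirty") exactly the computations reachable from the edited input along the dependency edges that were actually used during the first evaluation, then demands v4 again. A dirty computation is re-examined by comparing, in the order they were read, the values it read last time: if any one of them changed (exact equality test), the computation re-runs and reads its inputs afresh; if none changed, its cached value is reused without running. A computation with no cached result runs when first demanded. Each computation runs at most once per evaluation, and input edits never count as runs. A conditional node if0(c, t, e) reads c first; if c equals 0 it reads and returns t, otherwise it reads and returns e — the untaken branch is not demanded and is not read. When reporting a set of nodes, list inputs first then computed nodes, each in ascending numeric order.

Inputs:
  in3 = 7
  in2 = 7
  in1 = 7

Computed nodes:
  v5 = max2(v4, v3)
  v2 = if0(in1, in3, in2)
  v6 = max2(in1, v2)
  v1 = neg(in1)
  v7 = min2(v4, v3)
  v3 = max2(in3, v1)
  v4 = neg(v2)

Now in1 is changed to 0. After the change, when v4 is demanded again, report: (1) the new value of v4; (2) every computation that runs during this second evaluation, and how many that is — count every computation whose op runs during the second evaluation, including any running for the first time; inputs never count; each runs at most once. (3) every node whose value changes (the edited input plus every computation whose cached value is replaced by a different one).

Initial pass — values computed on the first demand:
  v2 = if0(in1=7 -> else branch in2) = 7
  v4 = neg(7) = -7

Second demand — change propagation:
  v2: re-runs because in1 7->0; new result 7 (unchanged).
  v4: re-examined; everything it read last time is the same (v2 unchanged) — cache -7 kept, no run.

The important point: v2 recomputes to an identical value, and the output ends up unchanged.

v4 now evaluates to -7.
Run set: v2 (1 run).
Changed values: in1.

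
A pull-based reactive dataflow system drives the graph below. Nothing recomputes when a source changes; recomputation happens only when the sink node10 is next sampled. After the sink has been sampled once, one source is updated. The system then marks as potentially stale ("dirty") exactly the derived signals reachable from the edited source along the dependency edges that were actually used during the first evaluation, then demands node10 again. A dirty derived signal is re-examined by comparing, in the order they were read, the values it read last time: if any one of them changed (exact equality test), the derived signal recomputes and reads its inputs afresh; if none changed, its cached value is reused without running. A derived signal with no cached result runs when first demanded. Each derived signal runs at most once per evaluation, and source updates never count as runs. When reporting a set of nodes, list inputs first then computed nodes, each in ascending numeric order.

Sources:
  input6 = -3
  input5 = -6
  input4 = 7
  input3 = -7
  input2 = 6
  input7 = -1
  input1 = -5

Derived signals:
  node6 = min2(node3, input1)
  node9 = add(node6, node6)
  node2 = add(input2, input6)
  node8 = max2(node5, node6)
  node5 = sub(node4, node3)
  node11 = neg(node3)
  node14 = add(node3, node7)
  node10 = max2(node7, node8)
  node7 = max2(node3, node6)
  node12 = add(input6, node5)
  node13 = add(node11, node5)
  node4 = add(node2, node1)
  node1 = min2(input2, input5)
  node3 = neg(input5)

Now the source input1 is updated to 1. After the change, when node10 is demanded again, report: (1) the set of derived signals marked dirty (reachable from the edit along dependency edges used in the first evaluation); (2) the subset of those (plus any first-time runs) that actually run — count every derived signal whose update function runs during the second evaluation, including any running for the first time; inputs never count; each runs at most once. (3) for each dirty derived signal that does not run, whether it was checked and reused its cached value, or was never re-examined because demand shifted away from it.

First evaluation (everything demanded from the output):
  node1 = min2(6, -6) = -6
  node2 = add(6, -3) = 3
  node3 = neg(-6) = 6
  node4 = add(3, -6) = -3
  node5 = sub(-3, 6) = -9
  node6 = min2(6, -5) = -5
  node7 = max2(6, -5) = 6
  node8 = max2(-9, -5) = -5
  node10 = max2(6, -5) = 6

Propagation after the edit:
  node6: runs — input1 -5->1; result 1.
  node7: runs — node6 -5->1; result 6 (same value as before).
  node8: runs — node6 -5->1; result 1.
  node10: runs — node8 -5->1; result 6 (same value as before).

Marked dirty: node6, node7, node8, node10.
Derived signals that run: node6, node7, node8, node10 — 4 in total.
Every dirty derived signal ran.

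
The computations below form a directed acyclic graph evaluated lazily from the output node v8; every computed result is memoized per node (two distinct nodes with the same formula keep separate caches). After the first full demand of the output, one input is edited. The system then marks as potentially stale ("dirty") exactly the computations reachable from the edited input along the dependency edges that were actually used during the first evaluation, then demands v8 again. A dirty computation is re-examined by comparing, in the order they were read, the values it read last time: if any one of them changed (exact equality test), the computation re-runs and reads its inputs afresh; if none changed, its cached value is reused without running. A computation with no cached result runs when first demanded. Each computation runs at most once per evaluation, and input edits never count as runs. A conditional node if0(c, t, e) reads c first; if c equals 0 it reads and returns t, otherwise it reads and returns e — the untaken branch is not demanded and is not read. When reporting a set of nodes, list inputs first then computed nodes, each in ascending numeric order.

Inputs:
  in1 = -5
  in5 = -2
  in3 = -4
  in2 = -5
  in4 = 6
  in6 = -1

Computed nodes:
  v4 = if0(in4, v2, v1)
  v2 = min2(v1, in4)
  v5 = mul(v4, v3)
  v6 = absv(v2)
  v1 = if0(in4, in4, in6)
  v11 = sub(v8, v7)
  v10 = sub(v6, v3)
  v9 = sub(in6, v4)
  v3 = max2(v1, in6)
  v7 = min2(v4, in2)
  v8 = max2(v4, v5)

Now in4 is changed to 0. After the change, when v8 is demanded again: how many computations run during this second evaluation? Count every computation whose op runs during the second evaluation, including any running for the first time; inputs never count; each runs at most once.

First demand of the output computes:
  v1 = if0(in4=6 -> else branch in6) = -1
  v3 = max2(-1, -1) = -1
  v4 = if0(in4=6 -> else branch v1) = -1
  v5 = mul(-1, -1) = 1
  v8 = max2(-1, 1) = 1

After the edit, cleaning proceeds:
  v1: a read changed (in4 6->0) — executes, giving 0.
  v2: had never run; runs now, result 0.
  v3: a read changed (v1 -1->0) — executes, giving 0.
  v4: a read changed (in4 6->0; v1 -1->0) — executes, giving 0.
  v5: a read changed (v4 -1->0; v3 -1->0) — executes, giving 0.
  v8: a read changed (v4 -1->0; v5 1->0) — executes, giving 0.

Note the branch switch — v2 had no cache and runs now for the first time.

6 computations run: v1, v2, v3, v4, v5, v8.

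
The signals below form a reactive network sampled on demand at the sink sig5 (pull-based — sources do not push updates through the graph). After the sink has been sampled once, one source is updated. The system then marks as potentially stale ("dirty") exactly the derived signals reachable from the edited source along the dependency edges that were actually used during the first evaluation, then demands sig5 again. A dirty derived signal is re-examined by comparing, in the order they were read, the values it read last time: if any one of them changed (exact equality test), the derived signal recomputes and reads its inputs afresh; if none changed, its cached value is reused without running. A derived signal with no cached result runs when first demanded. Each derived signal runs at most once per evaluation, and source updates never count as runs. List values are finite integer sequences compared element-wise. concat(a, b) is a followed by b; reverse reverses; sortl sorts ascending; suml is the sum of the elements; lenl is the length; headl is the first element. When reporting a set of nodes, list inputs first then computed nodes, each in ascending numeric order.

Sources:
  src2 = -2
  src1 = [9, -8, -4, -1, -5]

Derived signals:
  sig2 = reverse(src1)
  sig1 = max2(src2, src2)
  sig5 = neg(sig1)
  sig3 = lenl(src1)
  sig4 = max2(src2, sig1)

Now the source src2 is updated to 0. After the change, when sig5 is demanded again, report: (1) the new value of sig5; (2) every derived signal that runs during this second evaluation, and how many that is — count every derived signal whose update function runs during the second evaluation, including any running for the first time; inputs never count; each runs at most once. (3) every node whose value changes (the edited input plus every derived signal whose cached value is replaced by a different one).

sig5 now evaluates to 0.
Run set: sig1, sig5 (2 run).
Changed values: src2, sig1, sig5.

Initial pass — values computed on the first demand:
  sig1 = max2(-2, -2) = -2
  sig5 = neg(-2) = 2

Second demand — change propagation:
  sig1: re-runs because src2 -2->0; src2 -2->0; new result 0.
  sig5: re-runs because sig1 -2->0; new result 0.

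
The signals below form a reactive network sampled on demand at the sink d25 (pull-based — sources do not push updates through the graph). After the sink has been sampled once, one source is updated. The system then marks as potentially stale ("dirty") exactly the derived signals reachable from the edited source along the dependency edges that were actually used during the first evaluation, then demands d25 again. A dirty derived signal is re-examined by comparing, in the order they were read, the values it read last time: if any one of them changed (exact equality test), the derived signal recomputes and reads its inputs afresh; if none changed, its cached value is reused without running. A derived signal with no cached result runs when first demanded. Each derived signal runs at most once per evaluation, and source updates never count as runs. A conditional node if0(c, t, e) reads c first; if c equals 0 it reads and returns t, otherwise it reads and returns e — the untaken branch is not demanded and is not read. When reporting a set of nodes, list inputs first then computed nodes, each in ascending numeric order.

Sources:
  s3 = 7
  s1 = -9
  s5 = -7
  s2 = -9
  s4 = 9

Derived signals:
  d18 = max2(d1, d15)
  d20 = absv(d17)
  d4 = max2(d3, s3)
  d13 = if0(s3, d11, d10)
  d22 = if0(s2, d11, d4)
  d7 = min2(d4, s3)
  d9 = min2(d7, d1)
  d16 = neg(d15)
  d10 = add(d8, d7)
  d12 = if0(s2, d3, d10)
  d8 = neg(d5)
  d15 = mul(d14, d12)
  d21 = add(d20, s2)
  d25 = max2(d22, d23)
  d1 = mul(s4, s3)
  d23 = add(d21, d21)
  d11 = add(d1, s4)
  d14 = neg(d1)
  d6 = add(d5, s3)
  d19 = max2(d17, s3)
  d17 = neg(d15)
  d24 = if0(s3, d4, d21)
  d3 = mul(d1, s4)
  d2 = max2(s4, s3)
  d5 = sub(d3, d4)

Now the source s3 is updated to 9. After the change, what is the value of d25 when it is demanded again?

d25 now evaluates to 1440.
The important point: at d8 every value read last time is unchanged, so the dirty flag clears without a run.

Initial pass — values computed on the first demand:
  d1 = mul(9, 7) = 63
  d3 = mul(63, 9) = 567
  d4 = max2(567, 7) = 567
  d5 = sub(567, 567) = 0
  d7 = min2(567, 7) = 7
  d8 = neg(0) = 0
  d10 = add(0, 7) = 7
  d12 = if0(s2=-9 -> else branch d10) = 7
  d14 = neg(63) = -63
  d15 = mul(-63, 7) = -441
  d17 = neg(-441) = 441
  d20 = absv(441) = 441
  d21 = add(441, -9) = 432
  d22 = if0(s2=-9 -> else branch d4) = 567
  d23 = add(432, 432) = 864
  d25 = max2(567, 864) = 864

Second demand — change propagation:
  d1: re-runs because s3 7->9; new result 81.
  d3: re-runs because d1 63->81; new result 729.
  d4: re-runs because d3 567->729; s3 7->9; new result 729.
  d5: re-runs because d3 567->729; d4 567->729; new result 0 (unchanged).
  d7: re-runs because d4 567->729; s3 7->9; new result 9.
  d8: re-examined; everything it read last time is the same (d5 unchanged) — cache 0 kept, no run.
  d10: re-runs because d7 7->9; new result 9.
  d12: re-runs because d10 7->9; new result 9.
  d14: re-runs because d1 63->81; new result -81.
  d15: re-runs because d14 -63->-81; d12 7->9; new result -729.
  d17: re-runs because d15 -441->-729; new result 729.
  d20: re-runs because d17 441->729; new result 729.
  d21: re-runs because d20 441->729; new result 720.
  d22: re-runs because d4 567->729; new result 729.
  d23: re-runs because d21 432->720; d21 432->720; new result 1440.
  d25: re-runs because d22 567->729; d23 864->1440; new result 1440.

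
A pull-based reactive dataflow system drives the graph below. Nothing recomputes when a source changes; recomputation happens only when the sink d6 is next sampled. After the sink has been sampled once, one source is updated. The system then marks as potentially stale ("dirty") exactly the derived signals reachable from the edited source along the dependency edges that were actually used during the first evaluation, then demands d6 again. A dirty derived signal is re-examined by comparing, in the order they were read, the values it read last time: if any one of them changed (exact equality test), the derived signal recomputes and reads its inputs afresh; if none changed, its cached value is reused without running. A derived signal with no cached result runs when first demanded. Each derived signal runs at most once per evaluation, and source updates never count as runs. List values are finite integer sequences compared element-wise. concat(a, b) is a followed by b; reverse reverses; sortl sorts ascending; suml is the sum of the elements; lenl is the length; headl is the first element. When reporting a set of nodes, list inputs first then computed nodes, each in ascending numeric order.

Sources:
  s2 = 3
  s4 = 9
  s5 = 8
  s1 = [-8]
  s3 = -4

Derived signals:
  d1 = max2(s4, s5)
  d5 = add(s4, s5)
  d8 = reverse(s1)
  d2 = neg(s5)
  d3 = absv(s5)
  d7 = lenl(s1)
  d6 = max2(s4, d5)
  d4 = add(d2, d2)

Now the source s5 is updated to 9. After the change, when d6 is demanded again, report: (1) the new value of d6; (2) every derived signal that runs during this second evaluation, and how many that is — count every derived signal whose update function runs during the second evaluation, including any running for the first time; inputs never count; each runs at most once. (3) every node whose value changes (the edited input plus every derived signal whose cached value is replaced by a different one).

First evaluation (everything demanded from the output):
  d5 = add(9, 8) = 17
  d6 = max2(9, 17) = 17

Propagation after the edit:
  d5: runs — s5 8->9; result 18.
  d6: runs — d5 17->18; result 18.

New value of d6: 18.
Derived signals that run: d5, d6 — 2 in total.
Values that change: s5, d5, d6.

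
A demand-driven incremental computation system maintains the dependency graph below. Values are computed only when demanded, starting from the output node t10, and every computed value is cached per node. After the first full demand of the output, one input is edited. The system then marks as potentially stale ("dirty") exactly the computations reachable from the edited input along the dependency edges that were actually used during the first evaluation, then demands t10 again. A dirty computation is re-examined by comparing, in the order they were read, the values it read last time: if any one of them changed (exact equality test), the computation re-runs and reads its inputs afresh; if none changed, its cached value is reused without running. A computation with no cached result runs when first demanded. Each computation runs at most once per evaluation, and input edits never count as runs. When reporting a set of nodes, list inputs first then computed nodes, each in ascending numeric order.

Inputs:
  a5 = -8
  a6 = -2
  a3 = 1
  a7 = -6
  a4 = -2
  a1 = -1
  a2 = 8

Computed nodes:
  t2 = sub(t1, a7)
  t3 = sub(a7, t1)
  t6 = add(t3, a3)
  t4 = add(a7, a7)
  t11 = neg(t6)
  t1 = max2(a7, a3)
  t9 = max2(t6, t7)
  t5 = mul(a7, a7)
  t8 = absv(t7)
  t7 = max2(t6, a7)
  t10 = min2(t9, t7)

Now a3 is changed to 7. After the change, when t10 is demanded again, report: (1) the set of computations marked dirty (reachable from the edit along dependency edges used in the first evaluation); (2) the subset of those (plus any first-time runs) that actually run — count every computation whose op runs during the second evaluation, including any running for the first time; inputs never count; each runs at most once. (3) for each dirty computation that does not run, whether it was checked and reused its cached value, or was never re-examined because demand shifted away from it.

Marked dirty: t1, t3, t6, t7, t9, t10.
Computations that run: t1, t3, t6 — 3 in total.
Checked but reused from cache: t7, t9, t10.
Key observation: the change is absorbed at t6 — it re-runs but produces the same value, and the output's value is unchanged.

First evaluation (everything demanded from the output):
  t1 = max2(-6, 1) = 1
  t3 = sub(-6, 1) = -7
  t6 = add(-7, 1) = -6
  t7 = max2(-6, -6) = -6
  t9 = max2(-6, -6) = -6
  t10 = min2(-6, -6) = -6

Propagation after the edit:
  t1: runs — a3 1->7; result 7.
  t3: runs — t1 1->7; result -13.
  t6: runs — t3 -7->-13; a3 1->7; result -6 (same value as before).
  t7: checked — values it read are unchanged (t6 unchanged, a7 unchanged); reused cached -6 without running.
  t9: checked — values it read are unchanged (t6 unchanged, t7 unchanged); reused cached -6 without running.
  t10: checked — values it read are unchanged (t9 unchanged, t7 unchanged); reused cached -6 without running.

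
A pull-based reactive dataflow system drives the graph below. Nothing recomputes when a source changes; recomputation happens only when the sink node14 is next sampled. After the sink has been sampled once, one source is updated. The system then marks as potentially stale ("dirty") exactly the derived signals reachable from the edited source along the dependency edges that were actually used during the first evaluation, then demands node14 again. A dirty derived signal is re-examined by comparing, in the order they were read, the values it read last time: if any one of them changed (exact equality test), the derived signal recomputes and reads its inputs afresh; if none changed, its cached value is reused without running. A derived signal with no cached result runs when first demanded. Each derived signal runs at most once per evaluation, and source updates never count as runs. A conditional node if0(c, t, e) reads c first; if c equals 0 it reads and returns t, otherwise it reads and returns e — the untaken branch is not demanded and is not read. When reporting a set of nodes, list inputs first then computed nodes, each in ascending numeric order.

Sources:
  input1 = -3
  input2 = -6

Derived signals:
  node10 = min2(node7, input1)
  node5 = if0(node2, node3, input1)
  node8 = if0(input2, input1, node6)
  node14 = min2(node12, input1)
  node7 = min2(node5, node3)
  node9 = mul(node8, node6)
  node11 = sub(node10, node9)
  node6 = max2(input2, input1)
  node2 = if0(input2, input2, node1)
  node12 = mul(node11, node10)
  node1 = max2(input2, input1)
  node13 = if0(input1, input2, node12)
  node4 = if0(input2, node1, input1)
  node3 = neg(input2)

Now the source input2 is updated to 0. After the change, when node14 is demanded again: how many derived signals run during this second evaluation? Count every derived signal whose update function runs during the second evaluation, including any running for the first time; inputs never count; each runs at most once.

Derived signals that run: node2, node3, node5, node6, node7, node8, node9, node10, node11, node12, node14 — 11 in total.
Key observation: a condition flipped, so demand moved to the other branch — node1 is never re-examined.

First evaluation (everything demanded from the output):
  node1 = max2(-6, -3) = -3
  node2 = if0(input2=-6 -> else branch node1) = -3
  node3 = neg(-6) = 6
  node5 = if0(node2=-3 -> else branch input1) = -3
  node6 = max2(-6, -3) = -3
  node7 = min2(-3, 6) = -3
  node8 = if0(input2=-6 -> else branch node6) = -3
  node9 = mul(-3, -3) = 9
  node10 = min2(-3, -3) = -3
  node11 = sub(-3, 9) = -12
  node12 = mul(-12, -3) = 36
  node14 = min2(36, -3) = -3

Propagation after the edit:
  node1: marked dirty but never re-examined — demand shifted away from it.
  node2: runs — input2 -6->0; result 0.
  node3: runs — input2 -6->0; result 0.
  node5: runs — node2 -3->0; result 0.
  node6: runs — input2 -6->0; result 0.
  node7: runs — node5 -3->0; node3 6->0; result 0.
  node8: runs — input2 -6->0; node6 -3->0; result -3 (same value as before).
  node9: runs — node6 -3->0; result 0.
  node10: runs — node7 -3->0; result -3 (same value as before).
  node11: runs — node9 9->0; result -3.
  node12: runs — node11 -12->-3; result 9.
  node14: runs — node12 36->9; result -3 (same value as before).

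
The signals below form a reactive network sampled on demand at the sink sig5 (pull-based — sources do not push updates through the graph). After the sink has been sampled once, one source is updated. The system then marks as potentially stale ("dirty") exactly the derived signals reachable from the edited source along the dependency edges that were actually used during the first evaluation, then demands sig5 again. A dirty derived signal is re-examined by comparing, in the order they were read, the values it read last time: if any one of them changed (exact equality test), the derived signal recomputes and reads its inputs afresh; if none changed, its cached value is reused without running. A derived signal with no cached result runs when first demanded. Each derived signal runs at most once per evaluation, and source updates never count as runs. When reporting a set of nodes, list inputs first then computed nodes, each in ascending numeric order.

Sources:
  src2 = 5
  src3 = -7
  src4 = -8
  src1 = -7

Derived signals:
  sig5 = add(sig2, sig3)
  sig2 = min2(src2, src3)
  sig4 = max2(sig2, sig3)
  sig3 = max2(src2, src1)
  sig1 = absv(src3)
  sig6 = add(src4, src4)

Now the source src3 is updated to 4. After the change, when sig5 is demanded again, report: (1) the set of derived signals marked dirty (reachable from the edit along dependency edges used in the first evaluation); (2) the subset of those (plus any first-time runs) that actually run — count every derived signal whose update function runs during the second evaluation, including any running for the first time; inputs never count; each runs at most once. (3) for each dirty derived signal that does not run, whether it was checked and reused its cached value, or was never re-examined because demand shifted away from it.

Dirty set: sig2, sig5.
Run set: sig2, sig5 (2 run).
All dirty derived signals ended up running.

Initial pass — values computed on the first demand:
  sig2 = min2(5, -7) = -7
  sig3 = max2(5, -7) = 5
  sig5 = add(-7, 5) = -2

Second demand — change propagation:
  sig2: re-runs because src3 -7->4; new result 4.
  sig5: re-runs because sig2 -7->4; new result 9.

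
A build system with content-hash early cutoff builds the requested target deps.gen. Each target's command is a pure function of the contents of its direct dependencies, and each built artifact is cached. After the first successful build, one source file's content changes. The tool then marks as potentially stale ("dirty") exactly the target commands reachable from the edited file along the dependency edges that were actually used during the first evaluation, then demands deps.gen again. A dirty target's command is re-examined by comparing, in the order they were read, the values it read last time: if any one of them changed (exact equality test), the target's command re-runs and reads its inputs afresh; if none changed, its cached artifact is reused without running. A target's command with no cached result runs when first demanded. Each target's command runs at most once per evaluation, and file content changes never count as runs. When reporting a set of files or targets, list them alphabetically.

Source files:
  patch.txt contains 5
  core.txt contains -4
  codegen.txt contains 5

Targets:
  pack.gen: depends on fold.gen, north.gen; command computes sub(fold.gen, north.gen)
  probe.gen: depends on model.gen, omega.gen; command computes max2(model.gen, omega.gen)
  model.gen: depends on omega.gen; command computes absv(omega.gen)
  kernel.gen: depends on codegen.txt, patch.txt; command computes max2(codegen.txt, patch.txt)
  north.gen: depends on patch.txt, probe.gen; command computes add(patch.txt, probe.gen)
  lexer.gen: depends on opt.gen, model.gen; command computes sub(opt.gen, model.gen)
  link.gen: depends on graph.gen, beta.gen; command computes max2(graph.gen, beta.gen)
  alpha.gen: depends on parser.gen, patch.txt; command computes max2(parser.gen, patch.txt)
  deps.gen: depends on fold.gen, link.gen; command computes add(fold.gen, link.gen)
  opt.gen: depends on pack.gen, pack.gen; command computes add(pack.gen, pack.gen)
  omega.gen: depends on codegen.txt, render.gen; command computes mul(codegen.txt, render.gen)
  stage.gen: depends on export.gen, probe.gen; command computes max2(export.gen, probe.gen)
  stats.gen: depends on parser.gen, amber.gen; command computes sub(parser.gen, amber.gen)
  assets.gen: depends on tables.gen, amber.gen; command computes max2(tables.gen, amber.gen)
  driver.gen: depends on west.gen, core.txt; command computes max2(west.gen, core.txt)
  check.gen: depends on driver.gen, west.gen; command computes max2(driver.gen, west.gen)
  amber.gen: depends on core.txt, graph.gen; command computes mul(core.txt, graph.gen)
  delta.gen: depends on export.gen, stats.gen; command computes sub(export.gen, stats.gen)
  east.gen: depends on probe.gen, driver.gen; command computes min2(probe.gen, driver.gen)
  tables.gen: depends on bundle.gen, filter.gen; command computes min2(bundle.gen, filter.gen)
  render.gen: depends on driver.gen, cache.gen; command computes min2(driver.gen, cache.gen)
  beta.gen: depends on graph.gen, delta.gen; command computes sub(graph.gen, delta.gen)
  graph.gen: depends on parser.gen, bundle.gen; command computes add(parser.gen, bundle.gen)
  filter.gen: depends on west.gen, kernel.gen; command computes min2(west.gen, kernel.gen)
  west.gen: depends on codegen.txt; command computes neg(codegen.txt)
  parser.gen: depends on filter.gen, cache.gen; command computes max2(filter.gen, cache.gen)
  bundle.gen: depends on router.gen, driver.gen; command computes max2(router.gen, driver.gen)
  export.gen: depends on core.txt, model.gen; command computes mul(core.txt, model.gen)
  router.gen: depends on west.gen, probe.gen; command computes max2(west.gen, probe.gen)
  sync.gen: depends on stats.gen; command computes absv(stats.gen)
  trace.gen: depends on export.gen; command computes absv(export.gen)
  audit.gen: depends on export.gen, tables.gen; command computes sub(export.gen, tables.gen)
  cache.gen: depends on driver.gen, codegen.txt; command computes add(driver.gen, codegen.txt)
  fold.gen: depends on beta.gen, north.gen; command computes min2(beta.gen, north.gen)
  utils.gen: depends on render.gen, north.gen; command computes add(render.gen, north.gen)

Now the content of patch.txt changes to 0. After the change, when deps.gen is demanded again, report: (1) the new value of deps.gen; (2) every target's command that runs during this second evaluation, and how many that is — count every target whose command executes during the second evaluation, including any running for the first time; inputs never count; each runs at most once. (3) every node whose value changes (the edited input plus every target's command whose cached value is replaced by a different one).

New value of deps.gen: 206.
Target commands that run: deps.gen, fold.gen, kernel.gen, north.gen — 4 in total.
Values that change: deps.gen, fold.gen, north.gen, patch.txt.
Key observation: the cutoff stops propagation at filter.gen — its inputs' values are unchanged, so it reuses its cache.

First evaluation (everything demanded from the output):
  kernel.gen = max2(5, 5) = 5
  west.gen = neg(5) = -5
  driver.gen = max2(-5, -4) = -4
  cache.gen = add(-4, 5) = 1
  filter.gen = min2(-5, 5) = -5
  parser.gen = max2(-5, 1) = 1
  render.gen = min2(-4, 1) = -4
  omega.gen = mul(5, -4) = -20
  model.gen = absv(-20) = 20
  export.gen = mul(-4, 20) = -80
  probe.gen = max2(20, -20) = 20
  north.gen = add(5, 20) = 25
  router.gen = max2(-5, 20) = 20
  bundle.gen = max2(20, -4) = 20
  graph.gen = add(1, 20) = 21
  amber.gen = mul(-4, 21) = -84
  stats.gen = sub(1, -84) = 85
  delta.gen = sub(-80, 85) = -165
  beta.gen = sub(21, -165) = 186
  fold.gen = min2(186, 25) = 25
  link.gen = max2(21, 186) = 186
  deps.gen = add(25, 186) = 211

Propagation after the edit:
  kernel.gen: runs — patch.txt 5->0; result 5 (same value as before).
  filter.gen: checked — values it read are unchanged (west.gen unchanged, kernel.gen unchanged); reused cached -5 without running.
  north.gen: runs — patch.txt 5->0; result 20.
  parser.gen: checked — values it read are unchanged (filter.gen unchanged, cache.gen unchanged); reused cached 1 without running.
  graph.gen: checked — values it read are unchanged (parser.gen unchanged, bundle.gen unchanged); reused cached 21 without running.
  amber.gen: checked — values it read are unchanged (core.txt unchanged, graph.gen unchanged); reused cached -84 without running.
  stats.gen: checked — values it read are unchanged (parser.gen unchanged, amber.gen unchanged); reused cached 85 without running.
  delta.gen: checked — values it read are unchanged (export.gen unchanged, stats.gen unchanged); reused cached -165 without running.
  beta.gen: checked — values it read are unchanged (graph.gen unchanged, delta.gen unchanged); reused cached 186 without running.
  fold.gen: runs — north.gen 25->20; result 20.
  link.gen: checked — values it read are unchanged (graph.gen unchanged, beta.gen unchanged); reused cached 186 without running.
  deps.gen: runs — fold.gen 25->20; result 206.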